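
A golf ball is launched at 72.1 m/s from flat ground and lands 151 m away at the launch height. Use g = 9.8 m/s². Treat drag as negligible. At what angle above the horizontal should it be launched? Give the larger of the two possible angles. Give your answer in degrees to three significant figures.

81.7°

From R = (v₀²/g) sin 2θ: sin 2θ = 9.80 × 151 / 5198.4 = 0.2847.
2θ = 16.54° or 180° − 16.54° = 163.5°, so θ = 8.269° or 81.73°.
The larger angle is 81.73°.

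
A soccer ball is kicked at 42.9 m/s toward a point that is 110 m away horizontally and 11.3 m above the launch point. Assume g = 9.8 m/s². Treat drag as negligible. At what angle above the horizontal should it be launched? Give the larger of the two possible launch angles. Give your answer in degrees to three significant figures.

Trajectory: y = x tanθ − g x² (1 + tan²θ)/(2v₀²). With x = 110, y = 11.3, v₀ = 42.9, g = 9.80:
32.22 tan²θ − 110 tanθ + (43.52) = 0.
tanθ = [110 ± √(110² − 4 × 32.22 × (43.52))] / (2 × 32.22) = (110 ± 80.58) / 64.43, giving tanθ = 0.4567 or 2.958.
θ = 24.55° or 71.32°; the larger is 71.32°.

71.3°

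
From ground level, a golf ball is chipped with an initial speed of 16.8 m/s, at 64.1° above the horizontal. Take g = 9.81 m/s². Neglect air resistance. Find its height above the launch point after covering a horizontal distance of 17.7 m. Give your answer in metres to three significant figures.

7.92 m

Horizontal component vₓ = 16.80 cos 64.1° = 7.338 m/s; vertical v_y0 = 16.80 sin 64.1° = 15.11 m/s.
x = vₓ t ⇒ t = 17.7/7.338 = 2.412 s.
Height: y = v_y0 t − ½ g t² = 15.11 × 2.412 − 4.905 × 2.412² = 36.45 − 28.54 = 7.915 m.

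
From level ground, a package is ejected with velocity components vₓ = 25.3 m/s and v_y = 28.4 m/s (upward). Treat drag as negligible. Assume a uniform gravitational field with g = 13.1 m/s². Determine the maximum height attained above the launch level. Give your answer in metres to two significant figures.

At the apex v_y = 0, so H = v_y0²/(2g) = 28.40²/26.20 = 30.78 m.

31 m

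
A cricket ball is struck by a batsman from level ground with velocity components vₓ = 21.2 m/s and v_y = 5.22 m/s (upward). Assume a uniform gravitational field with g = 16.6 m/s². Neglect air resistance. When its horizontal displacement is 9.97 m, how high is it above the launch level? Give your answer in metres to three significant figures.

x = vₓ t ⇒ t = 9.97/21.20 = 0.4703 s.
Height: y = v_y0 t − ½ g t² = 5.220 × 0.4703 − 8.300 × 0.4703² = 2.455 − 1.836 = 0.6192 m.

0.619 m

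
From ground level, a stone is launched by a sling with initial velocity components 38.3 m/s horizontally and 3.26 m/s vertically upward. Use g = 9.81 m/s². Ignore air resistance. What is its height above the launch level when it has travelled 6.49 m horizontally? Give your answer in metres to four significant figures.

0.4116 m

x = vₓ t ⇒ t = 6.49/38.30 = 0.1695 s.
Height: y = v_y0 t − ½ g t² = 3.260 × 0.1695 − 4.905 × 0.1695² = 0.5524 − 0.1408 = 0.4116 m.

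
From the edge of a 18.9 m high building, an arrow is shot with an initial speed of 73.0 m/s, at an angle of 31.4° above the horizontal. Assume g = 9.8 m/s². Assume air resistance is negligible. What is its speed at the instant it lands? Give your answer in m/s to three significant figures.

75.5 m/s

Components: vₓ = 73.00 cos 31.4° = 62.31 m/s, v_y0 = 73.00 sin 31.4° = 38.03 m/s.
With up positive and y = 0 at the ground: y(t) = 18.9 + (38.03) t − 4.900 t². Setting y = 0 and taking the positive root: t = [38.03 + √(38.03² + 2·9.80·18.9)] / 9.80 = (38.03 + 42.63) / 9.80 = 8.231 s.
Vertical velocity at impact: v_y = v_y0 − g t = 38.03 − 9.80 × 8.231 = −42.63 m/s.
Speed: |v| = √(vₓ² + v_y²) = √(62.31² + 42.63²) = 75.49 m/s.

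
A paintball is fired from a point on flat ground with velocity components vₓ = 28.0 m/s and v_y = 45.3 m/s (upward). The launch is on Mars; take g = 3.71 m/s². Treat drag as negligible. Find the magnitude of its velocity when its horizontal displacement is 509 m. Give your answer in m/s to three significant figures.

Time to reach x = 509 m: t = x/vₓ = 509/28.00 = 18.18 s.
Vertical velocity there: v_y = v_y0 − g t = 45.30 − 3.71 × 18.18 = −22.14 m/s.
Speed: √(vₓ² + v_y²) = √(28.00² + 22.14²) = 35.70 m/s.

35.7 m/s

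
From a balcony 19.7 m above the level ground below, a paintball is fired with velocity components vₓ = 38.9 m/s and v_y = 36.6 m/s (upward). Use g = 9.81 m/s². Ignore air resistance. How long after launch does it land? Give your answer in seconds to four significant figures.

Vertical motion (up positive, ground at y = 0): 4.905 t² − (36.60) t − 19.7 = 0, so t = (36.60 + √(36.60² + 2·9.81·19.7)) / 9.81 = (36.60 + 41.55) / 9.81 = 7.966 s.

7.966 s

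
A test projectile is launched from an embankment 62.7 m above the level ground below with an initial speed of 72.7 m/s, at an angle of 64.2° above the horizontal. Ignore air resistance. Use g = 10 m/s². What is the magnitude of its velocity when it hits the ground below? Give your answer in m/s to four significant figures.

80.87 m/s

vₓ = 72.70 cos 64.2° = 31.64 m/s; v_y0 = 72.70 sin 64.2° = 65.45 m/s.
The projectile lands when y = 62.7 + (65.45) t − ½·10.0·t² = 0. Positive root: t = (65.45 + √(65.45² + 2·10.0·62.7)) / 10.0 = (65.45 + 74.42) / 10.0 = 13.99 s.
Vertical velocity at impact: v_y = v_y0 − g t = 65.45 − 10.0 × 13.99 = −74.42 m/s.
Speed: |v| = √(vₓ² + v_y²) = √(31.64² + 74.42²) = 80.87 m/s.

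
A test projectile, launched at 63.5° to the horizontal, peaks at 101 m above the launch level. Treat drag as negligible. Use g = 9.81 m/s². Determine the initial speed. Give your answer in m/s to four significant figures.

At the peak v_y = 0, so v_y0 = √(2gH) = √(2 × 9.81 × 101) = 44.52 m/s.
v_y0 = v₀ sin θ ⇒ v₀ = 44.52 / sin 63.5° = 49.74 m/s.

49.74 m/s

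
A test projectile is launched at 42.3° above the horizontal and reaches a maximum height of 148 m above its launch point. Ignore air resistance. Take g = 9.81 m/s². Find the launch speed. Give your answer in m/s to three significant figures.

At the peak v_y = 0, so v_y0 = √(2gH) = √(2 × 9.81 × 148) = 53.89 m/s.
v_y0 = v₀ sin θ ⇒ v₀ = 53.89 / sin 42.3° = 80.07 m/s.

80.1 m/s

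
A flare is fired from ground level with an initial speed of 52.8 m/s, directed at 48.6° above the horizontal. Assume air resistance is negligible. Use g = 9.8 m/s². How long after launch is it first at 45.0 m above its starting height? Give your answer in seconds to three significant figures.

Components: vₓ = 52.80 cos 48.6° = 34.92 m/s, v_y0 = 52.80 sin 48.6° = 39.61 m/s.
Set y = v_y0 t − ½ g t² = 45.0: 4.900 t² − 39.61 t + 45.0 = 0.
t = [39.61 ± √(39.61² − 2·9.80·45.0)] / 9.80 = (39.61 ± 26.20) / 9.80, so t = 1.368 s or t = 6.715 s.
The first (ascending) time is 1.368 s.

1.37 s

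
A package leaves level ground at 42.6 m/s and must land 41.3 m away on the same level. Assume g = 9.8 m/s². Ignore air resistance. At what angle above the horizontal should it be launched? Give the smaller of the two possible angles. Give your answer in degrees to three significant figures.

R = v₀² sin 2θ / g gives sin 2θ = gR/v₀² = 9.80·41.3/42.6² = 0.2230.
2θ = 12.89° or 180° − 12.89° = 167.1°, so θ = 6.443° or 83.56°.
The smaller angle is 6.443°.

6.44°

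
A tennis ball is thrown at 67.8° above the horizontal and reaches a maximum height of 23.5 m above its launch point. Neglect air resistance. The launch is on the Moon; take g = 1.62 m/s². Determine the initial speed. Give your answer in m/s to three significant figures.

At the peak v_y = 0, so v_y0 = √(2gH) = √(2 × 1.62 × 23.5) = 8.726 m/s.
v_y0 = v₀ sin θ ⇒ v₀ = 8.726 / sin 67.8° = 9.424 m/s.

9.42 m/s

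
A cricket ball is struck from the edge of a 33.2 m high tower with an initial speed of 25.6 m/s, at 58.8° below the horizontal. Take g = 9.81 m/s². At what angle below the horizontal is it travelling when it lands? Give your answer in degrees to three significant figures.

vₓ = 25.60 cos 58.8° = 13.26 m/s; v_y0 = −21.90 m/s (downward).
With up positive and y = 0 at the ground: y(t) = 33.2 + (−21.90) t − 4.905 t². Setting y = 0 and taking the positive root: t = [−21.90 + √(21.90² + 2·9.81·33.2)] / 9.81 = (−21.90 + 33.63) / 9.81 = 1.196 s.
At impact: v_y = v_y0 − g t = −33.63 m/s; vₓ = 13.26 m/s.
Angle below horizontal: arctan(|v_y|/vₓ) = arctan(33.63/13.26) = 68.48°.

68.5°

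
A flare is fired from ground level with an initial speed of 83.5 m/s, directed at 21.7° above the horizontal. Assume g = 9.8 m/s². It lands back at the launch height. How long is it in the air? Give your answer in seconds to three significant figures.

6.30 s

Components: vₓ = 83.50 cos 21.7° = 77.58 m/s, v_y0 = 83.50 sin 21.7° = 30.87 m/s.
Time of flight on level ground: T = 2 v_y0 / g = 2 × 30.87 / 9.80 = 6.301 s.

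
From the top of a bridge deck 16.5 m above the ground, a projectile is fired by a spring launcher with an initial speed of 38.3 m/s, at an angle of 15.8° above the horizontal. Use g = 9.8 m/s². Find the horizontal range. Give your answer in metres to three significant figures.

117 m

Horizontal component vₓ = 38.30 cos 15.8° = 36.85 m/s; vertical v_y0 = 38.30 sin 15.8° = 10.43 m/s.
Vertical motion (up positive, ground at y = 0): 4.900 t² − (10.43) t − 16.5 = 0, so t = (10.43 + √(10.43² + 2·9.80·16.5)) / 9.80 = (10.43 + 20.79) / 9.80 = 3.185 s.
Horizontal distance: R = vₓ t = 36.85 × 3.185 = 117.4 m.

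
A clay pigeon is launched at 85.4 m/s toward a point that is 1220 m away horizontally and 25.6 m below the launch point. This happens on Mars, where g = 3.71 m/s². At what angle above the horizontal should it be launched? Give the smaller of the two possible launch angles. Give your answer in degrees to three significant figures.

17.8°

Trajectory: y = x tanθ − g x² (1 + tan²θ)/(2v₀²). With x = 1220, y = −25.6, v₀ = 85.4, g = 3.71:
378.6 tan²θ − 1220 tanθ + (353.0) = 0.
tanθ = [1220 ± √(1220² − 4 × 378.6 × (353.0))] / (2 × 378.6) = (1220 ± 976.7) / 757.1, giving tanθ = 0.3214 or 2.901.
θ = 17.82° or 70.98°; the smaller is 17.82°.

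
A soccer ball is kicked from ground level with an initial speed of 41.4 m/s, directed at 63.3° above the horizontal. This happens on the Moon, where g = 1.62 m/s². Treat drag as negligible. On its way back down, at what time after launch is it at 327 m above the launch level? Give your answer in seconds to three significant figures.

33.7 s

Components: vₓ = 41.40 cos 63.3° = 18.60 m/s, v_y0 = 41.40 sin 63.3° = 36.99 m/s.
Require v_y0 t − ½ g t² = 327, i.e. 0.8100 t² − 36.99 t + 327 = 0.
Quadratic formula: t = (36.99 ± √308.45) / 1.62 = (36.99 ± 17.56) / 1.62 → t = 11.99 s or 33.67 s.
The descending-branch root is 33.67 s.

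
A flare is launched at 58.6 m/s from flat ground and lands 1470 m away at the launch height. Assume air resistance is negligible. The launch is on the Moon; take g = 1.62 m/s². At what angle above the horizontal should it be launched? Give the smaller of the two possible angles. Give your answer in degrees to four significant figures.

21.95°

R = v₀² sin 2θ / g gives sin 2θ = gR/v₀² = 1.62·1470/58.6² = 0.6935.
2θ = 43.91° or 180° − 43.91° = 136.1°, so θ = 21.95° or 68.05°.
The smaller angle is 21.95°.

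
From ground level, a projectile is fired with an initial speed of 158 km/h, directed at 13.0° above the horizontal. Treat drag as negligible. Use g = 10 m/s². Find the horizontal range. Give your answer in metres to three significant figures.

Convert: 158 km/h = 158/3.6 = 43.89 m/s.
vₓ = 43.89 cos 13.0° = 42.76 m/s; v_y0 = 43.89 sin 13.0° = 9.873 m/s.
Flight time T = 2 v_y0 / g = 1.975 s.
Range: R = vₓ T = 42.76 × 1.975 = 84.44 m.

84.4 m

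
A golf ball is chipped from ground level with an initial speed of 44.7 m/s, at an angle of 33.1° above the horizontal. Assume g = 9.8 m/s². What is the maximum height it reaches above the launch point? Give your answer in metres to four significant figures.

Components: vₓ = 44.70 cos 33.1° = 37.45 m/s, v_y0 = 44.70 sin 33.1° = 24.41 m/s.
Maximum height: H = v_y0² / (2g) = 24.41² / (2 × 9.80) = 30.40 m.

30.40 m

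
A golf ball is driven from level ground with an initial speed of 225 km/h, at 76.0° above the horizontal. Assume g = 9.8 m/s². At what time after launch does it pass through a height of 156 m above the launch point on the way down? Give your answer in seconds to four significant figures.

8.729 s

Convert: 225 km/h = 225/3.6 = 62.50 m/s.
Horizontal component vₓ = 62.50 cos 76.0° = 15.12 m/s; vertical v_y0 = 62.50 sin 76.0° = 60.64 m/s.
Require v_y0 t − ½ g t² = 156, i.e. 4.900 t² − 60.64 t + 156 = 0.
Quadratic formula: t = (60.64 ± √620.03) / 9.80 = (60.64 ± 24.90) / 9.80 → t = 3.647 s or 8.729 s.
The descending-branch root is 8.729 s.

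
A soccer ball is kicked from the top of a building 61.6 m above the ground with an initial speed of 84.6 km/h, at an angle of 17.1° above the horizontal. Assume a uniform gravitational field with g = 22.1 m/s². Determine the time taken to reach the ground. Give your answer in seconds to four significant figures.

2.694 s

Convert: 84.6 km/h = 84.6/3.6 = 23.50 m/s.
Resolve: vₓ = 23.50 cos 17.1° = 22.46 m/s and v_y0 = 23.50 sin 17.1° = 6.910 m/s.
With up positive and y = 0 at the ground: y(t) = 61.6 + (6.910) t − 11.05 t². Setting y = 0 and taking the positive root: t = [6.910 + √(6.910² + 2·22.1·61.6)] / 22.1 = (6.910 + 52.64) / 22.1 = 2.694 s.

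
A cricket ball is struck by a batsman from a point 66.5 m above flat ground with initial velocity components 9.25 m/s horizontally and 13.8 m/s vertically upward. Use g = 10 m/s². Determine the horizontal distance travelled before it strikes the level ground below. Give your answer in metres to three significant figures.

The projectile lands when y = 66.5 + (13.80) t − ½·10.0·t² = 0. Positive root: t = (13.80 + √(13.80² + 2·10.0·66.5)) / 10.0 = (13.80 + 38.99) / 10.0 = 5.279 s.
Horizontal distance: R = vₓ t = 9.250 × 5.279 = 48.83 m.

48.8 m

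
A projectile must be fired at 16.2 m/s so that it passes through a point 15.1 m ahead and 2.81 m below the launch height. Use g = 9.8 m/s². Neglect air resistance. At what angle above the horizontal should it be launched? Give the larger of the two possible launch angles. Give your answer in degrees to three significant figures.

73.8°

Trajectory: y = x tanθ − g x² (1 + tan²θ)/(2v₀²). With x = 15.1, y = −2.81, v₀ = 16.2, g = 9.80:
4.257 tan²θ − 15.1 tanθ + (1.447) = 0.
tanθ = [15.1 ± √(15.1² − 4 × 4.257 × (1.447))] / (2 × 4.257) = (15.1 ± 14.26) / 8.514, giving tanθ = 0.09858 or 3.448.
θ = 5.630° or 73.83°; the larger is 73.83°.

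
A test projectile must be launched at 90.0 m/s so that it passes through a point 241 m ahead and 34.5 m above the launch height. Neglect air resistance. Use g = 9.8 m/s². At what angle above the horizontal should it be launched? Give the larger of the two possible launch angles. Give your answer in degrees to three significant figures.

Trajectory: y = x tanθ − g x² (1 + tan²θ)/(2v₀²). With x = 241, y = 34.5, v₀ = 90.0, g = 9.80:
35.14 tan²θ − 241 tanθ + (69.64) = 0.
tanθ = [241 ± √(241² − 4 × 35.14 × (69.64))] / (2 × 35.14) = (241 ± 219.8) / 70.27, giving tanθ = 0.3023 or 6.557.
θ = 16.82° or 81.33°; the larger is 81.33°.

81.3°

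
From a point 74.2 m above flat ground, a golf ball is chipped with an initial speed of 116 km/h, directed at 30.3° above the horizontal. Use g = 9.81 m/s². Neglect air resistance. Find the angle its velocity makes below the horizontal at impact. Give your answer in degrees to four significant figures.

56.15°

Convert: 116 km/h = 116/3.6 = 32.22 m/s.
vₓ = 32.22 cos 30.3° = 27.82 m/s; v_y0 = 32.22 sin 30.3° = 16.26 m/s.
Vertical motion (up positive, ground at y = 0): 4.905 t² − (16.26) t − 74.2 = 0, so t = (16.26 + √(16.26² + 2·9.81·74.2)) / 9.81 = (16.26 + 41.47) / 9.81 = 5.885 s.
At impact: v_y = v_y0 − g t = −41.47 m/s; vₓ = 27.82 m/s.
Angle below horizontal: arctan(|v_y|/vₓ) = arctan(41.47/27.82) = 56.15°.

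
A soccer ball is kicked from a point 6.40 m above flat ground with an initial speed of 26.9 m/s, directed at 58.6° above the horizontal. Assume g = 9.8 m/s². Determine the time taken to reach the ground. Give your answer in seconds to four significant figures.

Components: vₓ = 26.90 cos 58.6° = 14.02 m/s, v_y0 = 26.90 sin 58.6° = 22.96 m/s.
With up positive and y = 0 at the ground: y(t) = 6.40 + (22.96) t − 4.900 t². Setting y = 0 and taking the positive root: t = [22.96 + √(22.96² + 2·9.80·6.40)] / 9.80 = (22.96 + 25.55) / 9.80 = 4.950 s.

4.950 s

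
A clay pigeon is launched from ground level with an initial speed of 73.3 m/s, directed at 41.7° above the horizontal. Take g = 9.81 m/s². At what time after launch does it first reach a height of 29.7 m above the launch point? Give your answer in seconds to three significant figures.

vₓ = 73.30 cos 41.7° = 54.73 m/s; v_y0 = 73.30 sin 41.7° = 48.76 m/s.
Set y = v_y0 t − ½ g t² = 29.7: 4.905 t² − 48.76 t + 29.7 = 0.
Quadratic formula: t = (48.76 ± √1795.0) / 9.81 = (48.76 ± 42.37) / 9.81 → t = 0.6518 s or 9.289 s.
The first (ascending) time is 0.6518 s.

0.652 s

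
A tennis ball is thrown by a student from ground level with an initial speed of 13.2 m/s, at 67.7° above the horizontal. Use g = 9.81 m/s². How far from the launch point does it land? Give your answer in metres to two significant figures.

Horizontal component vₓ = 13.20 cos 67.7° = 5.009 m/s; vertical v_y0 = 13.20 sin 67.7° = 12.21 m/s.
Time aloft: T = 2 v_y0 / g = 2 × 12.21 / 9.81 = 2.490 s.
Horizontal distance R = vₓ T = 5.009 × 2.490 = 12.47 m.

12 m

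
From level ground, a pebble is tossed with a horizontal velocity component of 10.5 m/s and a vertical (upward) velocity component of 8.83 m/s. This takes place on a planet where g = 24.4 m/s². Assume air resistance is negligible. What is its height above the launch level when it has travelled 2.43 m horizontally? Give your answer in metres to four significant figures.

1.390 m

At x = 2.43 m, t = x/vₓ = 2.43/10.50 = 0.2314 s.
Height: y = v_y0 t − ½ g t² = 8.830 × 0.2314 − 12.20 × 0.2314² = 2.044 − 0.6534 = 1.390 m.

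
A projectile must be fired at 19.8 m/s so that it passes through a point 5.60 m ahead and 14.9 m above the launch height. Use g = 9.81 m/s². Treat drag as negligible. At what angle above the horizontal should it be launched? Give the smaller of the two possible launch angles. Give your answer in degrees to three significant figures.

Trajectory: y = x tanθ − g x² (1 + tan²θ)/(2v₀²). With x = 5.60, y = 14.9, v₀ = 19.8, g = 9.81:
0.3924 tan²θ − 5.60 tanθ + (15.29) = 0.
tanθ = [5.60 ± √(5.60² − 4 × 0.3924 × (15.29))] / (2 × 0.3924) = (5.60 ± 2.713) / 0.7847, giving tanθ = 3.679 or 10.59.
θ = 74.79° or 84.61°; the smaller is 74.79°.

74.8°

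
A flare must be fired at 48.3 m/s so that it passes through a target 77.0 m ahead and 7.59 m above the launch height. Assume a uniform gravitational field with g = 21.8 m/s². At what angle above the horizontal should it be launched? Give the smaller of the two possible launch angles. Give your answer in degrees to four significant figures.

30.07°

Trajectory: y = x tanθ − g x² (1 + tan²θ)/(2v₀²). With x = 77.0, y = 7.59, v₀ = 48.3, g = 21.8:
27.70 tan²θ − 77.0 tanθ + (35.29) = 0.
tanθ = [77.0 ± √(77.0² − 4 × 27.70 × (35.29))] / (2 × 27.70) = (77.0 ± 44.93) / 55.40, giving tanθ = 0.5789 or 2.201.
θ = 30.07° or 65.56°; the smaller is 30.07°.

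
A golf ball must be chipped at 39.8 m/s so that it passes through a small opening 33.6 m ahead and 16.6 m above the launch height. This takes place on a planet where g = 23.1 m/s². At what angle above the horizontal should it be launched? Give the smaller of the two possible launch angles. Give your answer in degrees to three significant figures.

Trajectory: y = x tanθ − g x² (1 + tan²θ)/(2v₀²). With x = 33.6, y = 16.6, v₀ = 39.8, g = 23.1:
8.232 tan²θ − 33.6 tanθ + (24.83) = 0.
tanθ = [33.6 ± √(33.6² − 4 × 8.232 × (24.83))] / (2 × 8.232) = (33.6 ± 17.64) / 16.46, giving tanθ = 0.9692 or 3.113.
θ = 44.10° or 72.19°; the smaller is 44.10°.

44.1°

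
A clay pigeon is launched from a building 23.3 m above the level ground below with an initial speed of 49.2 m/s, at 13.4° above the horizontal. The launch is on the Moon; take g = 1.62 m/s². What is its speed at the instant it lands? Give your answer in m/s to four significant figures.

Components: vₓ = 49.20 cos 13.4° = 47.86 m/s, v_y0 = 49.20 sin 13.4° = 11.40 m/s.
Vertical motion (up positive, ground at y = 0): 0.8100 t² − (11.40) t − 23.3 = 0, so t = (11.40 + √(11.40² + 2·1.62·23.3)) / 1.62 = (11.40 + 14.34) / 1.62 = 15.89 s.
Vertical velocity at impact: v_y = v_y0 − g t = 11.40 − 1.62 × 15.89 = −14.34 m/s.
Speed: |v| = √(vₓ² + v_y²) = √(47.86² + 14.34²) = 49.96 m/s.

49.96 m/s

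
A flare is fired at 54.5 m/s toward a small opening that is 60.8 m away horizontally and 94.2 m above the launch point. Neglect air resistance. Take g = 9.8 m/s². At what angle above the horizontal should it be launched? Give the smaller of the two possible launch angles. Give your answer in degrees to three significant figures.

64.4°

Trajectory: y = x tanθ − g x² (1 + tan²θ)/(2v₀²). With x = 60.8, y = 94.2, v₀ = 54.5, g = 9.80:
6.098 tan²θ − 60.8 tanθ + (100.3) = 0.
tanθ = [60.8 ± √(60.8² − 4 × 6.098 × (100.3))] / (2 × 6.098) = (60.8 ± 35.36) / 12.20, giving tanθ = 2.086 or 7.884.
θ = 64.39° or 82.77°; the smaller is 64.39°.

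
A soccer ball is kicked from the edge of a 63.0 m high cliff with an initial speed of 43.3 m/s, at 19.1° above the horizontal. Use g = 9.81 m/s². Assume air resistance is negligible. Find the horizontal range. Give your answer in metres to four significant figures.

217.2 m

Horizontal component vₓ = 43.30 cos 19.1° = 40.92 m/s; vertical v_y0 = 43.30 sin 19.1° = 14.17 m/s.
Vertical motion (up positive, ground at y = 0): 4.905 t² − (14.17) t − 63.0 = 0, so t = (14.17 + √(14.17² + 2·9.81·63.0)) / 9.81 = (14.17 + 37.91) / 9.81 = 5.308 s.
Horizontal distance: R = vₓ t = 40.92 × 5.308 = 217.2 m.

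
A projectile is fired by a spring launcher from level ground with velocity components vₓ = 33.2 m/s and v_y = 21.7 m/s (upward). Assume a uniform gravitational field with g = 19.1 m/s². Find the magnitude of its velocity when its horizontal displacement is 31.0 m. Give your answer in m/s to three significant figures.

33.4 m/s

At x = 31.0 m, t = x/vₓ = 31.0/33.20 = 0.9337 s.
Vertical velocity there: v_y = v_y0 − g t = 21.70 − 19.1 × 0.9337 = 3.866 m/s.
Speed: √(vₓ² + v_y²) = √(33.20² + 3.866²) = 33.42 m/s.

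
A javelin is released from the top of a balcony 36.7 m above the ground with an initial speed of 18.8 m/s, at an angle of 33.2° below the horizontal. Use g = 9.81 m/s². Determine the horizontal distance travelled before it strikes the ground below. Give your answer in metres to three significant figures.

Components: vₓ = 18.80 cos 33.2° = 15.73 m/s, v_y0 = −10.29 m/s (downward).
With up positive and y = 0 at the ground: y(t) = 36.7 + (−10.29) t − 4.905 t². Setting y = 0 and taking the positive root: t = [−10.29 + √(10.29² + 2·9.81·36.7)] / 9.81 = (−10.29 + 28.74) / 9.81 = 1.880 s.
Horizontal distance: R = vₓ t = 15.73 × 1.880 = 29.58 m.

29.6 m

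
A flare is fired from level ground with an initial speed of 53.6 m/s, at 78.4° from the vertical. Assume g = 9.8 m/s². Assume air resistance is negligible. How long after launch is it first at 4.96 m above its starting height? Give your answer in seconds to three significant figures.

0.656 s

Horizontal component vₓ = 53.60 sin 78.4° = 52.51 m/s; vertical v_y0 = 53.60 cos 78.4° = 10.78 m/s.
Height y(t) = 10.78 t − 4.900 t² = 4.96 gives 4.900 t² − 10.78 t + 4.96 = 0.
t = [10.78 ± √(10.78² − 2·9.80·4.96)] / 9.80 = (10.78 ± 4.353) / 9.80, so t = 0.6556 s or t = 1.544 s.
The first (ascending) time is 0.6556 s.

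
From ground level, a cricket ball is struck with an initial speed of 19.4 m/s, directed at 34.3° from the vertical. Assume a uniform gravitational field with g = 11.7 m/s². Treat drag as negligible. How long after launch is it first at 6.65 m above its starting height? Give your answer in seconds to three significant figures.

0.510 s

vₓ = 19.40 sin 34.3° = 10.93 m/s; v_y0 = 19.40 cos 34.3° = 16.03 m/s.
Set y = v_y0 t − ½ g t² = 6.65: 5.850 t² − 16.03 t + 6.65 = 0.
Quadratic formula: t = (16.03 ± √101.23) / 11.7 = (16.03 ± 10.06) / 11.7 → t = 0.5098 s or 2.230 s.
The first (ascending) time is 0.5098 s.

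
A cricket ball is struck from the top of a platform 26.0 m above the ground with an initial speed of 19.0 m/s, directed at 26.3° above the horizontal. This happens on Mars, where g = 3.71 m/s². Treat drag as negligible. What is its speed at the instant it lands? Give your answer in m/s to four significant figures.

23.54 m/s

Horizontal component vₓ = 19.00 cos 26.3° = 17.03 m/s; vertical v_y0 = 19.00 sin 26.3° = 8.418 m/s.
Vertical motion (up positive, ground at y = 0): 1.855 t² − (8.418) t − 26.0 = 0, so t = (8.418 + √(8.418² + 2·3.71·26.0)) / 3.71 = (8.418 + 16.24) / 3.71 = 6.647 s.
Vertical velocity at impact: v_y = v_y0 − g t = 8.418 − 3.71 × 6.647 = −16.24 m/s.
Speed: |v| = √(vₓ² + v_y²) = √(17.03² + 16.24²) = 23.54 m/s.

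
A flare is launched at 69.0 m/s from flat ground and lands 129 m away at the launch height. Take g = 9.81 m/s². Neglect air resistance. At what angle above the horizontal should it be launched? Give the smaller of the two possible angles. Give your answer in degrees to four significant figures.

7.707°

From R = (v₀²/g) sin 2θ: sin 2θ = 9.81 × 129 / 4761.0 = 0.2658.
2θ = 15.41° or 180° − 15.41° = 164.6°, so θ = 7.707° or 82.29°.
The smaller angle is 7.707°.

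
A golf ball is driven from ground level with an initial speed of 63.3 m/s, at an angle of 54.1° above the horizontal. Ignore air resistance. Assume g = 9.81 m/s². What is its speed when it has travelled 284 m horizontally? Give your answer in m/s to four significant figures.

44.08 m/s

Horizontal component vₓ = 63.30 cos 54.1° = 37.12 m/s; vertical v_y0 = 63.30 sin 54.1° = 51.28 m/s.
Time to reach x = 284 m: t = x/vₓ = 284/37.12 = 7.651 s.
Vertical velocity there: v_y = v_y0 − g t = 51.28 − 9.81 × 7.651 = −23.78 m/s.
Speed: √(vₓ² + v_y²) = √(37.12² + 23.78²) = 44.08 m/s.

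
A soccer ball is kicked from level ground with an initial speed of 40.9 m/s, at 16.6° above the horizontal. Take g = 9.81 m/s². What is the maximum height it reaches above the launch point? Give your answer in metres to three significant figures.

vₓ = 40.90 cos 16.6° = 39.20 m/s; v_y0 = 40.90 sin 16.6° = 11.68 m/s.
Maximum height: H = v_y0² / (2g) = 11.68² / (2 × 9.81) = 6.959 m.

6.96 m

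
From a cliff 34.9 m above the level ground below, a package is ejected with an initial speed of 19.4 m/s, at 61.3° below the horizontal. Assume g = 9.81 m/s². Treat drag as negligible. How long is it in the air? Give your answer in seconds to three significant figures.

Components: vₓ = 19.40 cos 61.3° = 9.316 m/s, v_y0 = −17.02 m/s (downward).
Vertical motion (up positive, ground at y = 0): 4.905 t² − (−17.02) t − 34.9 = 0, so t = (−17.02 + √(17.02² + 2·9.81·34.9)) / 9.81 = (−17.02 + 31.21) / 9.81 = 1.447 s.

1.45 s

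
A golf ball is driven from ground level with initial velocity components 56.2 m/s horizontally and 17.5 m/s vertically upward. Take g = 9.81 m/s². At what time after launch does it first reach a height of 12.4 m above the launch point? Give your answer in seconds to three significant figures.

0.975 s

Require v_y0 t − ½ g t² = 12.4, i.e. 4.905 t² − 17.50 t + 12.4 = 0.
Quadratic formula: t = (17.50 ± √62.962) / 9.81 = (17.50 ± 7.935) / 9.81 → t = 0.9750 s or 2.593 s.
The first (ascending) time is 0.9750 s.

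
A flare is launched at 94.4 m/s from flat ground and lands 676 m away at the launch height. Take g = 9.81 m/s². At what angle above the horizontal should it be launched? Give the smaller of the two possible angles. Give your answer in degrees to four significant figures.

From R = (v₀²/g) sin 2θ: sin 2θ = 9.81 × 676 / 8911.4 = 0.7442.
2θ = 48.09° or 180° − 48.09° = 131.9°, so θ = 24.04° or 65.96°.
The smaller angle is 24.04°.

24.04°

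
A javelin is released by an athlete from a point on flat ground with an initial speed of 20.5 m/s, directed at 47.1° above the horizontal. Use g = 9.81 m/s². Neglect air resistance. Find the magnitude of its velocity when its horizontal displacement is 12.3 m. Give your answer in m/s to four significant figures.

15.34 m/s

Horizontal component vₓ = 20.50 cos 47.1° = 13.95 m/s; vertical v_y0 = 20.50 sin 47.1° = 15.02 m/s.
At x = 12.3 m, t = x/vₓ = 12.3/13.95 = 0.8814 s.
Vertical velocity there: v_y = v_y0 − g t = 15.02 − 9.81 × 0.8814 = 6.370 m/s.
Speed: √(vₓ² + v_y²) = √(13.95² + 6.370²) = 15.34 m/s.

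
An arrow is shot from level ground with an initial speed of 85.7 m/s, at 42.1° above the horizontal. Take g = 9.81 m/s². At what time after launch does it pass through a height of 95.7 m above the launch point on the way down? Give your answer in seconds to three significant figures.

9.70 s

Components: vₓ = 85.70 cos 42.1° = 63.59 m/s, v_y0 = 85.70 sin 42.1° = 57.46 m/s.
Require v_y0 t − ½ g t² = 95.7, i.e. 4.905 t² − 57.46 t + 95.7 = 0.
t = [57.46 ± √(57.46² − 2·9.81·95.7)] / 9.81 = (57.46 ± 37.73) / 9.81, so t = 2.011 s or t = 9.703 s.
The descending-branch root is 9.703 s.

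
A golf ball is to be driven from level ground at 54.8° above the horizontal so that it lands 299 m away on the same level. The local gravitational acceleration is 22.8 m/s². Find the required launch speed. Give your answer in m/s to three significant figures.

85.1 m/s

Level-ground range: R = v₀² sin(2θ)/g, so v₀ = √(gR / sin 2θ).
v₀ = √(22.8 × 299 / sin 109.6°) = √(6817 / 0.9421) = √7236.5 = 85.07 m/s.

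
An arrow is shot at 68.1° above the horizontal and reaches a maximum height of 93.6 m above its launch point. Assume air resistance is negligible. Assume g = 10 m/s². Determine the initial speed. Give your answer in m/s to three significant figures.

46.6 m/s

At the peak v_y = 0, so v_y0 = √(2gH) = √(2 × 10.0 × 93.6) = 43.27 m/s.
v_y0 = v₀ sin θ ⇒ v₀ = 43.27 / sin 68.1° = 46.63 m/s.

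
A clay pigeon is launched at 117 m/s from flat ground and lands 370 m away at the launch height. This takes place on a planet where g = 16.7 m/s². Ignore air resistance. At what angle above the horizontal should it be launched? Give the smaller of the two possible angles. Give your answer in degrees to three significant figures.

From R = (v₀²/g) sin 2θ: sin 2θ = 16.7 × 370 / 13689 = 0.4514.
2θ = 26.83° or 180° − 26.83° = 153.2°, so θ = 13.42° or 76.58°.
The smaller angle is 13.42°.

13.4°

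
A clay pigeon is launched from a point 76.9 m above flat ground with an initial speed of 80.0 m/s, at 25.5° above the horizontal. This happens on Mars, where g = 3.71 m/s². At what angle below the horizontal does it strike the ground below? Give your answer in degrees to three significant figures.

30.1°

Resolve: vₓ = 80.00 cos 25.5° = 72.21 m/s and v_y0 = 80.00 sin 25.5° = 34.44 m/s.
Vertical motion (up positive, ground at y = 0): 1.855 t² − (34.44) t − 76.9 = 0, so t = (34.44 + √(34.44² + 2·3.71·76.9)) / 3.71 = (34.44 + 41.91) / 3.71 = 20.58 s.
At impact: v_y = v_y0 − g t = −41.91 m/s; vₓ = 72.21 m/s.
Angle below horizontal: arctan(|v_y|/vₓ) = arctan(41.91/72.21) = 30.13°.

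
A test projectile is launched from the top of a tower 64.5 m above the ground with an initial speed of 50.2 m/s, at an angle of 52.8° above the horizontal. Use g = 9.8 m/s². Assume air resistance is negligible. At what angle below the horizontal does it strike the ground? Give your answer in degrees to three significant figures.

Horizontal component vₓ = 50.20 cos 52.8° = 30.35 m/s; vertical v_y0 = 50.20 sin 52.8° = 39.99 m/s.
Vertical motion (up positive, ground at y = 0): 4.900 t² − (39.99) t − 64.5 = 0, so t = (39.99 + √(39.99² + 2·9.80·64.5)) / 9.80 = (39.99 + 53.51) / 9.80 = 9.540 s.
At impact: v_y = v_y0 − g t = −53.51 m/s; vₓ = 30.35 m/s.
Angle below horizontal: arctan(|v_y|/vₓ) = arctan(53.51/30.35) = 60.44°.

60.4°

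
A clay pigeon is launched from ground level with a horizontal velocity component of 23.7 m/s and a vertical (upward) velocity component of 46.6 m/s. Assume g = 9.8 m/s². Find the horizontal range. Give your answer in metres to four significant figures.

Time aloft: T = 2 v_y0 / g = 2 × 46.60 / 9.80 = 9.510 s.
Horizontal distance R = vₓ T = 23.70 × 9.510 = 225.4 m.

225.4 m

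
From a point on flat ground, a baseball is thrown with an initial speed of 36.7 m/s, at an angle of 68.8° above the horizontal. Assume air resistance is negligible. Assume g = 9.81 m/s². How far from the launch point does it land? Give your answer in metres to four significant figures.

92.58 m

Horizontal component vₓ = 36.70 cos 68.8° = 13.27 m/s; vertical v_y0 = 36.70 sin 68.8° = 34.22 m/s.
Time aloft: T = 2 v_y0 / g = 2 × 34.22 / 9.81 = 6.976 s.
Range: R = vₓ T = 13.27 × 6.976 = 92.58 m.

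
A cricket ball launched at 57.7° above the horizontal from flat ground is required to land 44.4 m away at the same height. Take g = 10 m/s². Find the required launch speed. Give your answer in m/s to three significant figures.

On level ground R = v₀² sin 2θ / g ⇒ v₀ = √(gR / sin 2θ).
v₀ = √(10.0 × 44.4 / sin 115.4°) = √(444.0 / 0.9033) = √491.51 = 22.17 m/s.

22.2 m/s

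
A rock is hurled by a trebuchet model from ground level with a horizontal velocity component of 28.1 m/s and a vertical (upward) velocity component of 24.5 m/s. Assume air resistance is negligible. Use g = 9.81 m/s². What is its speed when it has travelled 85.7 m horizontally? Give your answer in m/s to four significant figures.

x = vₓ t ⇒ t = 85.7/28.10 = 3.050 s.
Vertical velocity there: v_y = v_y0 − g t = 24.50 − 9.81 × 3.050 = −5.419 m/s.
Speed: √(vₓ² + v_y²) = √(28.10² + 5.419²) = 28.62 m/s.

28.62 m/s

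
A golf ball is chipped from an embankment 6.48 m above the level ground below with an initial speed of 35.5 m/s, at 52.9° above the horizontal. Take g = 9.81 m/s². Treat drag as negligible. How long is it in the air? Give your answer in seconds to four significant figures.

5.993 s

Components: vₓ = 35.50 cos 52.9° = 21.41 m/s, v_y0 = 35.50 sin 52.9° = 28.31 m/s.
The projectile lands when y = 6.48 + (28.31) t − ½·9.81·t² = 0. Positive root: t = (28.31 + √(28.31² + 2·9.81·6.48)) / 9.81 = (28.31 + 30.48) / 9.81 = 5.993 s.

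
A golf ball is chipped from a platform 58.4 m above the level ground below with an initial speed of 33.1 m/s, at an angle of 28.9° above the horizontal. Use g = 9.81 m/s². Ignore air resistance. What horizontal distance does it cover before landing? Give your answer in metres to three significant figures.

Resolve: vₓ = 33.10 cos 28.9° = 28.98 m/s and v_y0 = 33.10 sin 28.9° = 16.00 m/s.
The projectile lands when y = 58.4 + (16.00) t − ½·9.81·t² = 0. Positive root: t = (16.00 + √(16.00² + 2·9.81·58.4)) / 9.81 = (16.00 + 37.44) / 9.81 = 5.447 s.
Horizontal distance: R = vₓ t = 28.98 × 5.447 = 157.8 m.

158 m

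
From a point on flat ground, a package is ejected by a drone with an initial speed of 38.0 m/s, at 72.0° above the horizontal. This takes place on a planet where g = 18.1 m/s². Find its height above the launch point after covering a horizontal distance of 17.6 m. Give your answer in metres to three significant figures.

Components: vₓ = 38.00 cos 72.0° = 11.74 m/s, v_y0 = 38.00 sin 72.0° = 36.14 m/s.
Time to reach x = 17.6 m: t = x/vₓ = 17.6/11.74 = 1.499 s.
Height: y = v_y0 t − ½ g t² = 36.14 × 1.499 − 9.050 × 1.499² = 54.17 − 20.33 = 33.84 m.

33.8 m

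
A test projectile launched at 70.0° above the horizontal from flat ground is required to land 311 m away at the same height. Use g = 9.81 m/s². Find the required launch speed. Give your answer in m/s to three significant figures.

Level-ground range: R = v₀² sin(2θ)/g, so v₀ = √(gR / sin 2θ).
v₀ = √(9.81 × 311 / sin 140.0°) = √(3051 / 0.6428) = √4746.4 = 68.89 m/s.

68.9 m/s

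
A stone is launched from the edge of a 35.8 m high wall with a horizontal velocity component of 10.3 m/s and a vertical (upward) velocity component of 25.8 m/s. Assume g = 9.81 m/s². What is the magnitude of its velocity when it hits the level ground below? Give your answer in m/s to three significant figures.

The projectile lands when y = 35.8 + (25.80) t − ½·9.81·t² = 0. Positive root: t = (25.80 + √(25.80² + 2·9.81·35.8)) / 9.81 = (25.80 + 36.99) / 9.81 = 6.400 s.
Vertical velocity at impact: v_y = v_y0 − g t = 25.80 − 9.81 × 6.400 = −36.99 m/s.
Speed: |v| = √(vₓ² + v_y²) = √(10.30² + 36.99²) = 38.39 m/s.

38.4 m/s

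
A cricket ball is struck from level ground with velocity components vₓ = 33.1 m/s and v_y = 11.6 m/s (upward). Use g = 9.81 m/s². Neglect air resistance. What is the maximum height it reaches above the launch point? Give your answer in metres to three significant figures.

6.86 m

Maximum height: H = v_y0² / (2g) = 11.60² / (2 × 9.81) = 6.858 m.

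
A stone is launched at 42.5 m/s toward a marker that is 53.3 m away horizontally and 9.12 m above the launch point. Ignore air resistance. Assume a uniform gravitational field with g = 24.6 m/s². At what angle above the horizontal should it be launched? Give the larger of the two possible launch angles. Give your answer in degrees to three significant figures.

Trajectory: y = x tanθ − g x² (1 + tan²θ)/(2v₀²). With x = 53.3, y = 9.12, v₀ = 42.5, g = 24.6:
19.35 tan²θ − 53.3 tanθ + (28.47) = 0.
tanθ = [53.3 ± √(53.3² − 4 × 19.35 × (28.47))] / (2 × 19.35) = (53.3 ± 25.26) / 38.69, giving tanθ = 0.7247 or 2.030.
θ = 35.93° or 63.78°; the larger is 63.78°.

63.8°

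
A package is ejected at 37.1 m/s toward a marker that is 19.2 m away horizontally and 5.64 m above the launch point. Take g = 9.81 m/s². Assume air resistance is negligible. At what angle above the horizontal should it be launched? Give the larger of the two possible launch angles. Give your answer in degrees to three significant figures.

86.0°

Trajectory: y = x tanθ − g x² (1 + tan²θ)/(2v₀²). With x = 19.2, y = 5.64, v₀ = 37.1, g = 9.81:
1.314 tan²θ − 19.2 tanθ + (6.954) = 0.
tanθ = [19.2 ± √(19.2² − 4 × 1.314 × (6.954))] / (2 × 1.314) = (19.2 ± 18.22) / 2.627, giving tanθ = 0.3716 or 14.24.
θ = 20.39° or 85.98°; the larger is 85.98°.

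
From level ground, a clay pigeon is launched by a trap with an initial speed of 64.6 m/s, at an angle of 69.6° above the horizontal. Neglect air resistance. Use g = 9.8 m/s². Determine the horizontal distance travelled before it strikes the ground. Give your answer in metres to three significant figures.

Resolve: vₓ = 64.60 cos 69.6° = 22.52 m/s and v_y0 = 64.60 sin 69.6° = 60.55 m/s.
Flight time T = 2 v_y0 / g = 12.36 s.
Horizontal distance R = vₓ T = 22.52 × 12.36 = 278.2 m.

278 m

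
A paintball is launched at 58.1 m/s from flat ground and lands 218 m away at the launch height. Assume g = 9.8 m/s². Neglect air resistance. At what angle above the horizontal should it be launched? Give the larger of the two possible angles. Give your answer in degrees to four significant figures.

70.37°

R = v₀² sin 2θ / g gives sin 2θ = gR/v₀² = 9.80·218/58.1² = 0.6329.
2θ = 39.26° or 180° − 39.26° = 140.7°, so θ = 19.63° or 70.37°.
The larger angle is 70.37°.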